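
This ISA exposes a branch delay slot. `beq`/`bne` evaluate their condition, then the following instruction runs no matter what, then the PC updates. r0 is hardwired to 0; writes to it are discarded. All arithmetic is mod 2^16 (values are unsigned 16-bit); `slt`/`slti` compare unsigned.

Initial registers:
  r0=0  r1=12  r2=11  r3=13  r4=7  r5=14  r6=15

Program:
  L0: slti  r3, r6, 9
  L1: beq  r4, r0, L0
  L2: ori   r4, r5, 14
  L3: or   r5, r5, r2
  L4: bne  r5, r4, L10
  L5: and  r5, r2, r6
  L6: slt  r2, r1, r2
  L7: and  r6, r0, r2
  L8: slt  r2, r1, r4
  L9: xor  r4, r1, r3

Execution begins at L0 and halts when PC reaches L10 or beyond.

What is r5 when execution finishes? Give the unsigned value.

11

[0] slti  r3, r6, 9  →  {r0:0, r1:12, r2:11, r3:0, r4:7, r5:14, r6:15}
[1] beq  r4, r0, L0  →  {r0:0, r1:12, r2:11, r3:0, r4:7, r5:14, r6:15}  ⟨branch fallthrough⟩
[2] ori   r4, r5, 14  →  {r0:0, r1:12, r2:11, r3:0, r4:14, r5:14, r6:15}
[3] or   r5, r5, r2  →  {r0:0, r1:12, r2:11, r3:0, r4:14, r5:15, r6:15}
[4] bne  r5, r4, L10  →  {r0:0, r1:12, r2:11, r3:0, r4:14, r5:15, r6:15}  ⟨branch taken⟩
[5] and  r5, r2, r6  →  {r0:0, r1:12, r2:11, r3:0, r4:14, r5:11, r6:15}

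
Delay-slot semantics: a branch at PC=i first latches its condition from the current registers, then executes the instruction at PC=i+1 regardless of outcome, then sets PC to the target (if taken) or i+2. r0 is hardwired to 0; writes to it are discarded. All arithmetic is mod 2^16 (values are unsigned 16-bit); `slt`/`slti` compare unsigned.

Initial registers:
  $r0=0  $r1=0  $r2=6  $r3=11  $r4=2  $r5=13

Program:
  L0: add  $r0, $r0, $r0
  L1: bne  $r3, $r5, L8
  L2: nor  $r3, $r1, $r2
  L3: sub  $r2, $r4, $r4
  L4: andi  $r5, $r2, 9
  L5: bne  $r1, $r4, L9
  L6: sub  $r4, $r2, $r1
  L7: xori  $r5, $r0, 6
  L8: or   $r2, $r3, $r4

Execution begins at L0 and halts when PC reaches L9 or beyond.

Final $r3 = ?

65529

[0] add  $r0, $r0, $r0  →  {$r0:0, $r1:0, $r2:6, $r3:11, $r4:2, $r5:13}
[1] bne  $r3, $r5, L8  →  {$r0:0, $r1:0, $r2:6, $r3:11, $r4:2, $r5:13}  ⟨branch taken⟩
[2] nor  $r3, $r1, $r2  →  {$r0:0, $r1:0, $r2:6, $r3:65529, $r4:2, $r5:13}
[8] or   $r2, $r3, $r4  →  {$r0:0, $r1:0, $r2:65531, $r3:65529, $r4:2, $r5:13}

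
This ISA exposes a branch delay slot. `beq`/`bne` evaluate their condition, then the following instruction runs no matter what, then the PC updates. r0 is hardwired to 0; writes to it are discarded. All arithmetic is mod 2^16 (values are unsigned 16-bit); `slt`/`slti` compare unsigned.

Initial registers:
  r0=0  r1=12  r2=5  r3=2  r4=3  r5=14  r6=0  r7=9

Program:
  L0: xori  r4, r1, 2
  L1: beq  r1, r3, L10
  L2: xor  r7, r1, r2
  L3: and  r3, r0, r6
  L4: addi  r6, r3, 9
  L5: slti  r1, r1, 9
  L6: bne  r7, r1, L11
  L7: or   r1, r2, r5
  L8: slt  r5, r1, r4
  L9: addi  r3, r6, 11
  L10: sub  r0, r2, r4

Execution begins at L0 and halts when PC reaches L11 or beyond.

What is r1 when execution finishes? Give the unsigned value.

  step pc=0: xori  r4, r1, 2  regs=(0,12,5,2,14,14,0,9)
  step pc=1: beq  r1, r3, L10  cond=F  regs=(0,12,5,2,14,14,0,9)
  step pc=2: xor  r7, r1, r2  regs=(0,12,5,2,14,14,0,9)
  step pc=3: and  r3, r0, r6  regs=(0,12,5,0,14,14,0,9)
  step pc=4: addi  r6, r3, 9  regs=(0,12,5,0,14,14,9,9)
  step pc=5: slti  r1, r1, 9  regs=(0,0,5,0,14,14,9,9)
  step pc=6: bne  r7, r1, L11  cond=T  regs=(0,0,5,0,14,14,9,9)
  step pc=7: or   r1, r2, r5  regs=(0,15,5,0,14,14,9,9)

15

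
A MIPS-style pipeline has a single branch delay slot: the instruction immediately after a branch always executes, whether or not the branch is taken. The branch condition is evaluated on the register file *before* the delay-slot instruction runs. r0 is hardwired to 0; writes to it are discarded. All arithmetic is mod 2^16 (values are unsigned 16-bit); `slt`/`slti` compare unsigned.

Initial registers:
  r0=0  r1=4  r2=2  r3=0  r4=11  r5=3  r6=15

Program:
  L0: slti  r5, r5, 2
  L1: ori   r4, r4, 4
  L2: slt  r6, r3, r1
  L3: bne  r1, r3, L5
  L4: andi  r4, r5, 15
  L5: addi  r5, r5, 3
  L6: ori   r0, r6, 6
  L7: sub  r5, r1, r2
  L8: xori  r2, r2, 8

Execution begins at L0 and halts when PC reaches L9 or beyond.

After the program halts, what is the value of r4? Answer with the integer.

PC=0  slti  r5, r5, 2        | r0=0 r1=4 r2=2 r3=0 r4=11 r5=0 r6=15
PC=1  ori   r4, r4, 4        | r0=0 r1=4 r2=2 r3=0 r4=15 r5=0 r6=15
PC=2  slt  r6, r3, r1        | r0=0 r1=4 r2=2 r3=0 r4=15 r5=0 r6=1
PC=3  bne  r1, r3, L5        | r0=0 r1=4 r2=2 r3=0 r4=15 r5=0 r6=1  [TAKEN]
PC=4  andi  r4, r5, 15       | r0=0 r1=4 r2=2 r3=0 r4=0 r5=0 r6=1
PC=5  addi  r5, r5, 3        | r0=0 r1=4 r2=2 r3=0 r4=0 r5=3 r6=1
PC=6  ori   r0, r6, 6        | r0=0 r1=4 r2=2 r3=0 r4=0 r5=3 r6=1
PC=7  sub  r5, r1, r2        | r0=0 r1=4 r2=2 r3=0 r4=0 r5=2 r6=1
PC=8  xori  r2, r2, 8        | r0=0 r1=4 r2=10 r3=0 r4=0 r5=2 r6=1

0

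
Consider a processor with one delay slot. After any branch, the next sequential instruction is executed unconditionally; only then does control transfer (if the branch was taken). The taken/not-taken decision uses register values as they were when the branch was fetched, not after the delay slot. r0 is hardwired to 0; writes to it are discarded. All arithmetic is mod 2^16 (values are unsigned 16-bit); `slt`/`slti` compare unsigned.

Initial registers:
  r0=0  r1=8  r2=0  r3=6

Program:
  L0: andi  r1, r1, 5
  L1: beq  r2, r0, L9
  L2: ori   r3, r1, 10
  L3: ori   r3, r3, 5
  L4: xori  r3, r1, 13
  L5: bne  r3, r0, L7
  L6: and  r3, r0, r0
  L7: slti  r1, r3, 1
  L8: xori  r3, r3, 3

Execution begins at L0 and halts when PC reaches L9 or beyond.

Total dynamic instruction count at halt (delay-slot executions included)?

#0 andi  r1, r1, 5 ; 0/0/0/6
#1 beq  r2, r0, L9 ; 0/0/0/6 ; →target
#2 ori   r3, r1, 10 ; 0/0/0/10

3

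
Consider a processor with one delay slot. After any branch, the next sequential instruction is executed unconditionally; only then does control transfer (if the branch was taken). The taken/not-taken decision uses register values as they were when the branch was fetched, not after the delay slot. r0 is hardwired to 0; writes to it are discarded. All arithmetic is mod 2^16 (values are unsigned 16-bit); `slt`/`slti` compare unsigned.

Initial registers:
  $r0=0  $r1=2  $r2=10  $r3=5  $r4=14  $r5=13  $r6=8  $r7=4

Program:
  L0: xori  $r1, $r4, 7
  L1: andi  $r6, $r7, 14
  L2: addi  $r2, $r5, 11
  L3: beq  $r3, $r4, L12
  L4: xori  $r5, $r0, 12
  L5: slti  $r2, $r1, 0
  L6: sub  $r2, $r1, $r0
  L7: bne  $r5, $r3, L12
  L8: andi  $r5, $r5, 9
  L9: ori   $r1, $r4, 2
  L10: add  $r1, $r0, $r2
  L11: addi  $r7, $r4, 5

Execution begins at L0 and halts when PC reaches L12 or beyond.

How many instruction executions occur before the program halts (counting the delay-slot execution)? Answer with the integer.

[0] xori  $r1, $r4, 7  →  {$r0:0, $r1:9, $r2:10, $r3:5, $r4:14, $r5:13, $r6:8, $r7:4}
[1] andi  $r6, $r7, 14  →  {$r0:0, $r1:9, $r2:10, $r3:5, $r4:14, $r5:13, $r6:4, $r7:4}
[2] addi  $r2, $r5, 11  →  {$r0:0, $r1:9, $r2:24, $r3:5, $r4:14, $r5:13, $r6:4, $r7:4}
[3] beq  $r3, $r4, L12  →  {$r0:0, $r1:9, $r2:24, $r3:5, $r4:14, $r5:13, $r6:4, $r7:4}  ⟨branch fallthrough⟩
[4] xori  $r5, $r0, 12  →  {$r0:0, $r1:9, $r2:24, $r3:5, $r4:14, $r5:12, $r6:4, $r7:4}
[5] slti  $r2, $r1, 0  →  {$r0:0, $r1:9, $r2:0, $r3:5, $r4:14, $r5:12, $r6:4, $r7:4}
[6] sub  $r2, $r1, $r0  →  {$r0:0, $r1:9, $r2:9, $r3:5, $r4:14, $r5:12, $r6:4, $r7:4}
[7] bne  $r5, $r3, L12  →  {$r0:0, $r1:9, $r2:9, $r3:5, $r4:14, $r5:12, $r6:4, $r7:4}  ⟨branch taken⟩
[8] andi  $r5, $r5, 9  →  {$r0:0, $r1:9, $r2:9, $r3:5, $r4:14, $r5:8, $r6:4, $r7:4}

9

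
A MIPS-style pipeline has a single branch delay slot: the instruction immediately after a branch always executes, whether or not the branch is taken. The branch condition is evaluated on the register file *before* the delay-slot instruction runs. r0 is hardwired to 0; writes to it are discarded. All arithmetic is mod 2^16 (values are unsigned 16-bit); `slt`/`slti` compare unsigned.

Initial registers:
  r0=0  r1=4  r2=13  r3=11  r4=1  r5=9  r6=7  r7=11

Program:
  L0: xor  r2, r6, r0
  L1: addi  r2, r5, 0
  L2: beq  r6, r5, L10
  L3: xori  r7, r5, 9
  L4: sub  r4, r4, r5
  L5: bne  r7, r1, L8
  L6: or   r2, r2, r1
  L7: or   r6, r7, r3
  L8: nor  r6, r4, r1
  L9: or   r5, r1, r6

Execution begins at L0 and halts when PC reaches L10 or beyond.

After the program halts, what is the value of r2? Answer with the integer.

13

[0] xor  r2, r6, r0  →  {r0:0, r1:4, r2:7, r3:11, r4:1, r5:9, r6:7, r7:11}
[1] addi  r2, r5, 0  →  {r0:0, r1:4, r2:9, r3:11, r4:1, r5:9, r6:7, r7:11}
[2] beq  r6, r5, L10  →  {r0:0, r1:4, r2:9, r3:11, r4:1, r5:9, r6:7, r7:11}  ⟨branch fallthrough⟩
[3] xori  r7, r5, 9  →  {r0:0, r1:4, r2:9, r3:11, r4:1, r5:9, r6:7, r7:0}
[4] sub  r4, r4, r5  →  {r0:0, r1:4, r2:9, r3:11, r4:65528, r5:9, r6:7, r7:0}
[5] bne  r7, r1, L8  →  {r0:0, r1:4, r2:9, r3:11, r4:65528, r5:9, r6:7, r7:0}  ⟨branch taken⟩
[6] or   r2, r2, r1  →  {r0:0, r1:4, r2:13, r3:11, r4:65528, r5:9, r6:7, r7:0}
[8] nor  r6, r4, r1  →  {r0:0, r1:4, r2:13, r3:11, r4:65528, r5:9, r6:3, r7:0}
[9] or   r5, r1, r6  →  {r0:0, r1:4, r2:13, r3:11, r4:65528, r5:7, r6:3, r7:0}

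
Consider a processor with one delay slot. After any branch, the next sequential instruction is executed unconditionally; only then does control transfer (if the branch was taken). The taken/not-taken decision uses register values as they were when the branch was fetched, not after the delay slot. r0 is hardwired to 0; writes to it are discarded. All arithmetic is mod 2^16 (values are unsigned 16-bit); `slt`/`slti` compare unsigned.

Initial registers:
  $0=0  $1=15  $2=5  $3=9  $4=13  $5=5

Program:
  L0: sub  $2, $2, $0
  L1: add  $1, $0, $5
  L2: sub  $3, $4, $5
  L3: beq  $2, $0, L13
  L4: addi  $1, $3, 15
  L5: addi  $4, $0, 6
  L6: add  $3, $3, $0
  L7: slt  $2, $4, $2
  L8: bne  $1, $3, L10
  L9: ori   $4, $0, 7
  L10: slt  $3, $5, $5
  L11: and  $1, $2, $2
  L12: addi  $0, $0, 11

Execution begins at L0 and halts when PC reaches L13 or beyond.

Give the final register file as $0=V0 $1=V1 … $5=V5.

$0=0 $1=0 $2=0 $3=0 $4=7 $5=5

  step pc=0: sub  $2, $2, $0  regs=(0,15,5,9,13,5)
  step pc=1: add  $1, $0, $5  regs=(0,5,5,9,13,5)
  step pc=2: sub  $3, $4, $5  regs=(0,5,5,8,13,5)
  step pc=3: beq  $2, $0, L13  cond=F  regs=(0,5,5,8,13,5)
  step pc=4: addi  $1, $3, 15  regs=(0,23,5,8,13,5)
  step pc=5: addi  $4, $0, 6  regs=(0,23,5,8,6,5)
  step pc=6: add  $3, $3, $0  regs=(0,23,5,8,6,5)
  step pc=7: slt  $2, $4, $2  regs=(0,23,0,8,6,5)
  step pc=8: bne  $1, $3, L10  cond=T  regs=(0,23,0,8,6,5)
  step pc=9: ori   $4, $0, 7  regs=(0,23,0,8,7,5)
  step pc=10: slt  $3, $5, $5  regs=(0,23,0,0,7,5)
  step pc=11: and  $1, $2, $2  regs=(0,0,0,0,7,5)
  step pc=12: addi  $0, $0, 11  regs=(0,0,0,0,7,5)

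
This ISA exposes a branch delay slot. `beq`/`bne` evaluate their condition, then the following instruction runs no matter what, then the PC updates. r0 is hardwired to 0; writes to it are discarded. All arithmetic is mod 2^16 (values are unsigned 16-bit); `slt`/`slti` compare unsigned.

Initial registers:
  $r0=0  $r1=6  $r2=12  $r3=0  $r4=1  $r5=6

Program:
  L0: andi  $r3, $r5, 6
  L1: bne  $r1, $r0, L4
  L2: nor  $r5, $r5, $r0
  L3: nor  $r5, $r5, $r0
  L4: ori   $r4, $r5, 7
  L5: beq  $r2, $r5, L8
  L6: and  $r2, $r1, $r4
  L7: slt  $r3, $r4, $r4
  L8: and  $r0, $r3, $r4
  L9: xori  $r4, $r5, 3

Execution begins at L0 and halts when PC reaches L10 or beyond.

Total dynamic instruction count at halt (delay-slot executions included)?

9

[0] andi  $r3, $r5, 6  →  {$r0:0, $r1:6, $r2:12, $r3:6, $r4:1, $r5:6}
[1] bne  $r1, $r0, L4  →  {$r0:0, $r1:6, $r2:12, $r3:6, $r4:1, $r5:6}  ⟨branch taken⟩
[2] nor  $r5, $r5, $r0  →  {$r0:0, $r1:6, $r2:12, $r3:6, $r4:1, $r5:65529}
[4] ori   $r4, $r5, 7  →  {$r0:0, $r1:6, $r2:12, $r3:6, $r4:65535, $r5:65529}
[5] beq  $r2, $r5, L8  →  {$r0:0, $r1:6, $r2:12, $r3:6, $r4:65535, $r5:65529}  ⟨branch fallthrough⟩
[6] and  $r2, $r1, $r4  →  {$r0:0, $r1:6, $r2:6, $r3:6, $r4:65535, $r5:65529}
[7] slt  $r3, $r4, $r4  →  {$r0:0, $r1:6, $r2:6, $r3:0, $r4:65535, $r5:65529}
[8] and  $r0, $r3, $r4  →  {$r0:0, $r1:6, $r2:6, $r3:0, $r4:65535, $r5:65529}
[9] xori  $r4, $r5, 3  →  {$r0:0, $r1:6, $r2:6, $r3:0, $r4:65530, $r5:65529}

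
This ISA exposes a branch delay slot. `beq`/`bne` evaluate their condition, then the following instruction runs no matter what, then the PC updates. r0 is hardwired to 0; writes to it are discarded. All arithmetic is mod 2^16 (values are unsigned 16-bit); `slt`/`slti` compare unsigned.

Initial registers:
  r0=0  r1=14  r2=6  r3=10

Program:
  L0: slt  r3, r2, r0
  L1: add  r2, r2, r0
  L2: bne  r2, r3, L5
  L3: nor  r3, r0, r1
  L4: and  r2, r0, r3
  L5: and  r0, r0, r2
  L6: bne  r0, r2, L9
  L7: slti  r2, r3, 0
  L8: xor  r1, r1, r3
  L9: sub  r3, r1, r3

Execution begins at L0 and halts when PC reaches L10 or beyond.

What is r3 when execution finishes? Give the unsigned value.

29

  step pc=0: slt  r3, r2, r0  regs=(0,14,6,0)
  step pc=1: add  r2, r2, r0  regs=(0,14,6,0)
  step pc=2: bne  r2, r3, L5  cond=T  regs=(0,14,6,0)
  step pc=3: nor  r3, r0, r1  regs=(0,14,6,65521)
  step pc=5: and  r0, r0, r2  regs=(0,14,6,65521)
  step pc=6: bne  r0, r2, L9  cond=T  regs=(0,14,6,65521)
  step pc=7: slti  r2, r3, 0  regs=(0,14,0,65521)
  step pc=9: sub  r3, r1, r3  regs=(0,14,0,29)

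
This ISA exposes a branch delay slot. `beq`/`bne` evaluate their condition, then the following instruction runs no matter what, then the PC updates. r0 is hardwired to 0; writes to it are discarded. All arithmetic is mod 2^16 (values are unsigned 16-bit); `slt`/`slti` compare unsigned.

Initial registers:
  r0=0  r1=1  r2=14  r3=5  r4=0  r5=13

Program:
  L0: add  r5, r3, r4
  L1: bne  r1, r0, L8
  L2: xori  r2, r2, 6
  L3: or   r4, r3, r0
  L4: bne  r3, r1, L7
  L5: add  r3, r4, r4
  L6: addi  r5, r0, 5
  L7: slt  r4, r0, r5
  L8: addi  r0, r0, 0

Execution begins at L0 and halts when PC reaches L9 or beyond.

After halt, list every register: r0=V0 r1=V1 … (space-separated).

PC=0  add  r5, r3, r4        | r0=0 r1=1 r2=14 r3=5 r4=0 r5=5
PC=1  bne  r1, r0, L8        | r0=0 r1=1 r2=14 r3=5 r4=0 r5=5  [TAKEN]
PC=2  xori  r2, r2, 6        | r0=0 r1=1 r2=8 r3=5 r4=0 r5=5
PC=8  addi  r0, r0, 0        | r0=0 r1=1 r2=8 r3=5 r4=0 r5=5

r0=0 r1=1 r2=8 r3=5 r4=0 r5=5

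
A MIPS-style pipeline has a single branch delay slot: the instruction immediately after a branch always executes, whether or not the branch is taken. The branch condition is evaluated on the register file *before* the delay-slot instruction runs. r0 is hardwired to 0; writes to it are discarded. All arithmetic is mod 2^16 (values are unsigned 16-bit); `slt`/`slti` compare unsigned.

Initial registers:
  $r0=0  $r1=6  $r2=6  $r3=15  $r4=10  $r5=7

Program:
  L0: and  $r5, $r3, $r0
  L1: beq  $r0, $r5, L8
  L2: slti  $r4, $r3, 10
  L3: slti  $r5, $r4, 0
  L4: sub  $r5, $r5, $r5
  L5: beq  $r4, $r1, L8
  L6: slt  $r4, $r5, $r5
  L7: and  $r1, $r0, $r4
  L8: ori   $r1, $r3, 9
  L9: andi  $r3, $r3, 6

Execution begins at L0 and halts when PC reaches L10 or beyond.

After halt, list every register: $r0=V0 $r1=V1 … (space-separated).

$r0=0 $r1=15 $r2=6 $r3=6 $r4=0 $r5=0

[0] and  $r5, $r3, $r0  →  {$r0:0, $r1:6, $r2:6, $r3:15, $r4:10, $r5:0}
[1] beq  $r0, $r5, L8  →  {$r0:0, $r1:6, $r2:6, $r3:15, $r4:10, $r5:0}  ⟨branch taken⟩
[2] slti  $r4, $r3, 10  →  {$r0:0, $r1:6, $r2:6, $r3:15, $r4:0, $r5:0}
[8] ori   $r1, $r3, 9  →  {$r0:0, $r1:15, $r2:6, $r3:15, $r4:0, $r5:0}
[9] andi  $r3, $r3, 6  →  {$r0:0, $r1:15, $r2:6, $r3:6, $r4:0, $r5:0}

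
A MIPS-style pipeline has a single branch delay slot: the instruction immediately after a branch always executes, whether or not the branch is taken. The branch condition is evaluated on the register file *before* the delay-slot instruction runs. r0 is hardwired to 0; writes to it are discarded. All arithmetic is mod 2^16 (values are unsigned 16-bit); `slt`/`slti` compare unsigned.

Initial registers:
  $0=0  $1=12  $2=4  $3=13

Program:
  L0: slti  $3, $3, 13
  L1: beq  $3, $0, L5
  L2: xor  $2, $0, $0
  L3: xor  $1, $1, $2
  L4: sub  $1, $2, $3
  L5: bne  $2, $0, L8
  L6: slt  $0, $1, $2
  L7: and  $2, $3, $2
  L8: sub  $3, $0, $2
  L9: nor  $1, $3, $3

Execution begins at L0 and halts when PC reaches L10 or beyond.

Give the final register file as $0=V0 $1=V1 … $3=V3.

$0=0 $1=65535 $2=0 $3=0

#0 slti  $3, $3, 13 ; 0/12/4/0
#1 beq  $3, $0, L5 ; 0/12/4/0 ; →target
#2 xor  $2, $0, $0 ; 0/12/0/0
#5 bne  $2, $0, L8 ; 0/12/0/0 ; →fallthru
#6 slt  $0, $1, $2 ; 0/12/0/0
#7 and  $2, $3, $2 ; 0/12/0/0
#8 sub  $3, $0, $2 ; 0/12/0/0
#9 nor  $1, $3, $3 ; 0/65535/0/0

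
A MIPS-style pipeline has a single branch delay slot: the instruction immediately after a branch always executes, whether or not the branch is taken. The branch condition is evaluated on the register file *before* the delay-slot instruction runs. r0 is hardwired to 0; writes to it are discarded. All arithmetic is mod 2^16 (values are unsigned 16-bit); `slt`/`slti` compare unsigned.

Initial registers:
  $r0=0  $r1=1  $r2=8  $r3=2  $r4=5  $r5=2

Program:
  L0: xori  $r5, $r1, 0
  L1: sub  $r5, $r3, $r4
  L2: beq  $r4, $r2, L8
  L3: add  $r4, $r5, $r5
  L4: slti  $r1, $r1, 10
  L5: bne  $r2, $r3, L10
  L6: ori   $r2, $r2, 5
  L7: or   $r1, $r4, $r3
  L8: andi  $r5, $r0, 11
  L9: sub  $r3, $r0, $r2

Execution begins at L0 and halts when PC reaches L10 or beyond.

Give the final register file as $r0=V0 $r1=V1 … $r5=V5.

#0 xori  $r5, $r1, 0 ; 0/1/8/2/5/1
#1 sub  $r5, $r3, $r4 ; 0/1/8/2/5/65533
#2 beq  $r4, $r2, L8 ; 0/1/8/2/5/65533 ; →fallthru
#3 add  $r4, $r5, $r5 ; 0/1/8/2/65530/65533
#4 slti  $r1, $r1, 10 ; 0/1/8/2/65530/65533
#5 bne  $r2, $r3, L10 ; 0/1/8/2/65530/65533 ; →target
#6 ori   $r2, $r2, 5 ; 0/1/13/2/65530/65533

$r0=0 $r1=1 $r2=13 $r3=2 $r4=65530 $r5=65533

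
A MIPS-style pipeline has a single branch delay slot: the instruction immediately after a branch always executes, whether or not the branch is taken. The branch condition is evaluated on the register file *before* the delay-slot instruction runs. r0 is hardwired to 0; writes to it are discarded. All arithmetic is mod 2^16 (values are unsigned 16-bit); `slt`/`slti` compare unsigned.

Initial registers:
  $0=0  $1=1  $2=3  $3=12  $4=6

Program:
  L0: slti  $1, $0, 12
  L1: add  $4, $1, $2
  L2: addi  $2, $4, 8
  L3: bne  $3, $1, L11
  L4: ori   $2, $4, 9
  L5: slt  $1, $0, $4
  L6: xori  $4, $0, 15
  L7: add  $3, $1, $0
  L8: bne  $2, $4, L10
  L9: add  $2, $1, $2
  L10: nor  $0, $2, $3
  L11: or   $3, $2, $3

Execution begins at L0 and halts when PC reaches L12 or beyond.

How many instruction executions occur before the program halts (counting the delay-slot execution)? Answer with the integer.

6

PC=0  slti  $1, $0, 12       | $0=0 $1=1 $2=3 $3=12 $4=6
PC=1  add  $4, $1, $2        | $0=0 $1=1 $2=3 $3=12 $4=4
PC=2  addi  $2, $4, 8        | $0=0 $1=1 $2=12 $3=12 $4=4
PC=3  bne  $3, $1, L11       | $0=0 $1=1 $2=12 $3=12 $4=4  [TAKEN]
PC=4  ori   $2, $4, 9        | $0=0 $1=1 $2=13 $3=12 $4=4
PC=11 or   $3, $2, $3        | $0=0 $1=1 $2=13 $3=13 $4=4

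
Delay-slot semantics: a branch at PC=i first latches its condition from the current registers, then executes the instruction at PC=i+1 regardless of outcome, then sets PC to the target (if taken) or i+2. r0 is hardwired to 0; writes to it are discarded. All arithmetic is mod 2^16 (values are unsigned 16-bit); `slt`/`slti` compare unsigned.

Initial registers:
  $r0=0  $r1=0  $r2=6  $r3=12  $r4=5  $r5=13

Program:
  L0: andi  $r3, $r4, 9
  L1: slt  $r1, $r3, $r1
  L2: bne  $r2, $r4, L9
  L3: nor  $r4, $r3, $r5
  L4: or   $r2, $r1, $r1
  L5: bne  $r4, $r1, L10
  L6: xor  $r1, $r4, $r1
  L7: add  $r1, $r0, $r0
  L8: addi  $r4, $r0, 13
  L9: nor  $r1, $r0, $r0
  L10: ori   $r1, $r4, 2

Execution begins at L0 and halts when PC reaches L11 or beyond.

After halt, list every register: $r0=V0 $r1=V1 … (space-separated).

[0] andi  $r3, $r4, 9  →  {$r0:0, $r1:0, $r2:6, $r3:1, $r4:5, $r5:13}
[1] slt  $r1, $r3, $r1  →  {$r0:0, $r1:0, $r2:6, $r3:1, $r4:5, $r5:13}
[2] bne  $r2, $r4, L9  →  {$r0:0, $r1:0, $r2:6, $r3:1, $r4:5, $r5:13}  ⟨branch taken⟩
[3] nor  $r4, $r3, $r5  →  {$r0:0, $r1:0, $r2:6, $r3:1, $r4:65522, $r5:13}
[9] nor  $r1, $r0, $r0  →  {$r0:0, $r1:65535, $r2:6, $r3:1, $r4:65522, $r5:13}
[10] ori   $r1, $r4, 2  →  {$r0:0, $r1:65522, $r2:6, $r3:1, $r4:65522, $r5:13}

$r0=0 $r1=65522 $r2=6 $r3=1 $r4=65522 $r5=13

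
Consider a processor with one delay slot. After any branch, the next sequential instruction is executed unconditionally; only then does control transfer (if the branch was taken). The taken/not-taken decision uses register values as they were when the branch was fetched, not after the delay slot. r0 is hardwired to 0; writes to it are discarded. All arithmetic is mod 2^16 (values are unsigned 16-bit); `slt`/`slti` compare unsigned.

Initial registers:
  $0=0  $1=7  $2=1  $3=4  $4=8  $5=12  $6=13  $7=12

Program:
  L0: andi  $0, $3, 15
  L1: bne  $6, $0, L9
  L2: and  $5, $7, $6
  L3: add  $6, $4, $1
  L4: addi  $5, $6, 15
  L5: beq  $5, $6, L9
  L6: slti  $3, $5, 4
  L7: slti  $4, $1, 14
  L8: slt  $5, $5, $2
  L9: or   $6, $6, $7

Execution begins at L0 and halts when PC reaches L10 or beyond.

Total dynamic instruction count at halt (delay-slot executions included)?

4

PC=0  andi  $0, $3, 15       | $0=0 $1=7 $2=1 $3=4 $4=8 $5=12 $6=13 $7=12
PC=1  bne  $6, $0, L9        | $0=0 $1=7 $2=1 $3=4 $4=8 $5=12 $6=13 $7=12  [TAKEN]
PC=2  and  $5, $7, $6        | $0=0 $1=7 $2=1 $3=4 $4=8 $5=12 $6=13 $7=12
PC=9  or   $6, $6, $7        | $0=0 $1=7 $2=1 $3=4 $4=8 $5=12 $6=13 $7=12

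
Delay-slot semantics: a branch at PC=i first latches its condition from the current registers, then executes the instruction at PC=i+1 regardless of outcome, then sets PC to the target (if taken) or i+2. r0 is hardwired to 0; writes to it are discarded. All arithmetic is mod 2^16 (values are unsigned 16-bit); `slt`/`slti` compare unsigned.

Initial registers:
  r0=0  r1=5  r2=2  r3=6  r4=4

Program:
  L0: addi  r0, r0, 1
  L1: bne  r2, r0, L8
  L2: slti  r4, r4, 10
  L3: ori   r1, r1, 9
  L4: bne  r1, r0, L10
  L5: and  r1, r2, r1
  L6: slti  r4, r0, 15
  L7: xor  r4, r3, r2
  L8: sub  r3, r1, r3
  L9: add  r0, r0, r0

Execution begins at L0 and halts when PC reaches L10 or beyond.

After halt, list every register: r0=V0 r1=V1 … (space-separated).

PC=0  addi  r0, r0, 1        | r0=0 r1=5 r2=2 r3=6 r4=4
PC=1  bne  r2, r0, L8        | r0=0 r1=5 r2=2 r3=6 r4=4  [TAKEN]
PC=2  slti  r4, r4, 10       | r0=0 r1=5 r2=2 r3=6 r4=1
PC=8  sub  r3, r1, r3        | r0=0 r1=5 r2=2 r3=65535 r4=1
PC=9  add  r0, r0, r0        | r0=0 r1=5 r2=2 r3=65535 r4=1

r0=0 r1=5 r2=2 r3=65535 r4=1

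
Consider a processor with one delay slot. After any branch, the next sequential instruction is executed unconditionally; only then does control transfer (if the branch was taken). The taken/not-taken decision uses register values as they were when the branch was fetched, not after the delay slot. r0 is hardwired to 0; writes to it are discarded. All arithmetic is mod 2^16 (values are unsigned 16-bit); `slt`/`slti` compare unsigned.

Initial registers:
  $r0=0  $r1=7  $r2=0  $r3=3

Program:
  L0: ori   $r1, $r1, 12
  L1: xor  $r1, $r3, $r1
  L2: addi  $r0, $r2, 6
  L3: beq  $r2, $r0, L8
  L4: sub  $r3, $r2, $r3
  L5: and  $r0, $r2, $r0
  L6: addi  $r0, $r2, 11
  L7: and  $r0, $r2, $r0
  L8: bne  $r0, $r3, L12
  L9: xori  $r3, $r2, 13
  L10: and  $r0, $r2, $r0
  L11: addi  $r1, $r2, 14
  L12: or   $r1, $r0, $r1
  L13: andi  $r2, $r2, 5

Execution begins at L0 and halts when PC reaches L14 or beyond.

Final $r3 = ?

#0 ori   $r1, $r1, 12 ; 0/15/0/3
#1 xor  $r1, $r3, $r1 ; 0/12/0/3
#2 addi  $r0, $r2, 6 ; 0/12/0/3
#3 beq  $r2, $r0, L8 ; 0/12/0/3 ; →target
#4 sub  $r3, $r2, $r3 ; 0/12/0/65533
#8 bne  $r0, $r3, L12 ; 0/12/0/65533 ; →target
#9 xori  $r3, $r2, 13 ; 0/12/0/13
#12 or   $r1, $r0, $r1 ; 0/12/0/13
#13 andi  $r2, $r2, 5 ; 0/12/0/13

13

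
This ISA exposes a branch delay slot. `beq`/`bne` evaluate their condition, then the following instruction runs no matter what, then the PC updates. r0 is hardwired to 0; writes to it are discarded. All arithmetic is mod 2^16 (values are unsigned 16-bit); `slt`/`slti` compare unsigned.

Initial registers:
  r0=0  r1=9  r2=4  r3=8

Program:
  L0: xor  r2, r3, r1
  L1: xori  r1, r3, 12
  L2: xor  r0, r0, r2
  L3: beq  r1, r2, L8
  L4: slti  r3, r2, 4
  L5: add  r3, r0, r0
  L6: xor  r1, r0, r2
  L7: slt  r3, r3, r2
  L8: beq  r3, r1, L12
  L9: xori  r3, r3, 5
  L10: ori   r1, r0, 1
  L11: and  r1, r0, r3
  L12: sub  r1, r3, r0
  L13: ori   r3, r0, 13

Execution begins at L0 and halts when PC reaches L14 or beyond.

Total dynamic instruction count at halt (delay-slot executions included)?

12

PC=0  xor  r2, r3, r1        | r0=0 r1=9 r2=1 r3=8
PC=1  xori  r1, r3, 12       | r0=0 r1=4 r2=1 r3=8
PC=2  xor  r0, r0, r2        | r0=0 r1=4 r2=1 r3=8
PC=3  beq  r1, r2, L8        | r0=0 r1=4 r2=1 r3=8  [not taken]
PC=4  slti  r3, r2, 4        | r0=0 r1=4 r2=1 r3=1
PC=5  add  r3, r0, r0        | r0=0 r1=4 r2=1 r3=0
PC=6  xor  r1, r0, r2        | r0=0 r1=1 r2=1 r3=0
PC=7  slt  r3, r3, r2        | r0=0 r1=1 r2=1 r3=1
PC=8  beq  r3, r1, L12       | r0=0 r1=1 r2=1 r3=1  [TAKEN]
PC=9  xori  r3, r3, 5        | r0=0 r1=1 r2=1 r3=4
PC=12 sub  r1, r3, r0        | r0=0 r1=4 r2=1 r3=4
PC=13 ori   r3, r0, 13       | r0=0 r1=4 r2=1 r3=13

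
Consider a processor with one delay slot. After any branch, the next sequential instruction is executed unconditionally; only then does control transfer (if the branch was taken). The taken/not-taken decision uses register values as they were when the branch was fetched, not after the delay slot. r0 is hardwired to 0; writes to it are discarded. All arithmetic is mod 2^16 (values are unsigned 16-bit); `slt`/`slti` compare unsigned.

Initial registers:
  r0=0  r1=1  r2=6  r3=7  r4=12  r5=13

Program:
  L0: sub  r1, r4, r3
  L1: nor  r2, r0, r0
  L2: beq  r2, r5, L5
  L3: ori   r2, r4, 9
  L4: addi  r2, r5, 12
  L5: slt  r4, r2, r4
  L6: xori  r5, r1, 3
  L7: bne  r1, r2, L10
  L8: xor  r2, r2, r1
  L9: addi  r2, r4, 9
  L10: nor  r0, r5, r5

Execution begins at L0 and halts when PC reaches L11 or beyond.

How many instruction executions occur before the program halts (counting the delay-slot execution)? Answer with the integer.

10

  step pc=0: sub  r1, r4, r3  regs=(0,5,6,7,12,13)
  step pc=1: nor  r2, r0, r0  regs=(0,5,65535,7,12,13)
  step pc=2: beq  r2, r5, L5  cond=F  regs=(0,5,65535,7,12,13)
  step pc=3: ori   r2, r4, 9  regs=(0,5,13,7,12,13)
  step pc=4: addi  r2, r5, 12  regs=(0,5,25,7,12,13)
  step pc=5: slt  r4, r2, r4  regs=(0,5,25,7,0,13)
  step pc=6: xori  r5, r1, 3  regs=(0,5,25,7,0,6)
  step pc=7: bne  r1, r2, L10  cond=T  regs=(0,5,25,7,0,6)
  step pc=8: xor  r2, r2, r1  regs=(0,5,28,7,0,6)
  step pc=10: nor  r0, r5, r5  regs=(0,5,28,7,0,6)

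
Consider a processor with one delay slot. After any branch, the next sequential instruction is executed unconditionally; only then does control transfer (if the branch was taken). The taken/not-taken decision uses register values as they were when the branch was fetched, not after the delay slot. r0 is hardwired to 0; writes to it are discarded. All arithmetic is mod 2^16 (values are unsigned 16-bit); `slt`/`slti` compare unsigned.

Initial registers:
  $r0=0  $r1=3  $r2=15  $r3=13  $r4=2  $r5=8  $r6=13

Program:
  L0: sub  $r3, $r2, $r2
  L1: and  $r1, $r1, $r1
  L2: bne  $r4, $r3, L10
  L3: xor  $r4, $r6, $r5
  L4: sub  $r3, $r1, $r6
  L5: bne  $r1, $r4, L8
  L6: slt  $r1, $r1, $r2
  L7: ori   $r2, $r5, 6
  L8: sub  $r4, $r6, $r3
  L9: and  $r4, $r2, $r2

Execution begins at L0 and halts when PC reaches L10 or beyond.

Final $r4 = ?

  step pc=0: sub  $r3, $r2, $r2  regs=(0,3,15,0,2,8,13)
  step pc=1: and  $r1, $r1, $r1  regs=(0,3,15,0,2,8,13)
  step pc=2: bne  $r4, $r3, L10  cond=T  regs=(0,3,15,0,2,8,13)
  step pc=3: xor  $r4, $r6, $r5  regs=(0,3,15,0,5,8,13)

5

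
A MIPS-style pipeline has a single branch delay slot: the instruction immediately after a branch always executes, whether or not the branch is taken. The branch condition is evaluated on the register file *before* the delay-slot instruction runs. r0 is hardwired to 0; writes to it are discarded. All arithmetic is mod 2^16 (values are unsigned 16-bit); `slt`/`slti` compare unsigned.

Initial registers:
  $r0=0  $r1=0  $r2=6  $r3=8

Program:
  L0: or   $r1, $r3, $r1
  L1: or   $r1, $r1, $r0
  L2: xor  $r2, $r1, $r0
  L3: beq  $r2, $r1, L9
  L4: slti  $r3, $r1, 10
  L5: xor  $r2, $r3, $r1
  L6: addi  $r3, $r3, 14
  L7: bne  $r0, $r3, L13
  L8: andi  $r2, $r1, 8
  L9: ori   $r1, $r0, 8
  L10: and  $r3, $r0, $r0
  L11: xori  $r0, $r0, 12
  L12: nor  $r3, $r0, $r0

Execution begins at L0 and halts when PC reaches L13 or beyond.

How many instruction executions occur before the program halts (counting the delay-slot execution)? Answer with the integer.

9

#0 or   $r1, $r3, $r1 ; 0/8/6/8
#1 or   $r1, $r1, $r0 ; 0/8/6/8
#2 xor  $r2, $r1, $r0 ; 0/8/8/8
#3 beq  $r2, $r1, L9 ; 0/8/8/8 ; →target
#4 slti  $r3, $r1, 10 ; 0/8/8/1
#9 ori   $r1, $r0, 8 ; 0/8/8/1
#10 and  $r3, $r0, $r0 ; 0/8/8/0
#11 xori  $r0, $r0, 12 ; 0/8/8/0
#12 nor  $r3, $r0, $r0 ; 0/8/8/65535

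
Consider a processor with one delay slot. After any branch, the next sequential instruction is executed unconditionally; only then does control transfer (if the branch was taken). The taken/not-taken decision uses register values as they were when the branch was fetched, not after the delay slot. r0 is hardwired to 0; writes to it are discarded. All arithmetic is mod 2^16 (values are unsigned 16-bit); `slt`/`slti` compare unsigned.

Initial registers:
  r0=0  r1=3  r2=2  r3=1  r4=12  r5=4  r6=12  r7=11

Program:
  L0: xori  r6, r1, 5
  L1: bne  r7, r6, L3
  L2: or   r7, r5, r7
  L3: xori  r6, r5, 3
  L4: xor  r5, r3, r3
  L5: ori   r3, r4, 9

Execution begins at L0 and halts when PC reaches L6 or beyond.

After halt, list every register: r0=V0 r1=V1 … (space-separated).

PC=0  xori  r6, r1, 5        | r0=0 r1=3 r2=2 r3=1 r4=12 r5=4 r6=6 r7=11
PC=1  bne  r7, r6, L3        | r0=0 r1=3 r2=2 r3=1 r4=12 r5=4 r6=6 r7=11  [TAKEN]
PC=2  or   r7, r5, r7        | r0=0 r1=3 r2=2 r3=1 r4=12 r5=4 r6=6 r7=15
PC=3  xori  r6, r5, 3        | r0=0 r1=3 r2=2 r3=1 r4=12 r5=4 r6=7 r7=15
PC=4  xor  r5, r3, r3        | r0=0 r1=3 r2=2 r3=1 r4=12 r5=0 r6=7 r7=15
PC=5  ori   r3, r4, 9        | r0=0 r1=3 r2=2 r3=13 r4=12 r5=0 r6=7 r7=15

r0=0 r1=3 r2=2 r3=13 r4=12 r5=0 r6=7 r7=15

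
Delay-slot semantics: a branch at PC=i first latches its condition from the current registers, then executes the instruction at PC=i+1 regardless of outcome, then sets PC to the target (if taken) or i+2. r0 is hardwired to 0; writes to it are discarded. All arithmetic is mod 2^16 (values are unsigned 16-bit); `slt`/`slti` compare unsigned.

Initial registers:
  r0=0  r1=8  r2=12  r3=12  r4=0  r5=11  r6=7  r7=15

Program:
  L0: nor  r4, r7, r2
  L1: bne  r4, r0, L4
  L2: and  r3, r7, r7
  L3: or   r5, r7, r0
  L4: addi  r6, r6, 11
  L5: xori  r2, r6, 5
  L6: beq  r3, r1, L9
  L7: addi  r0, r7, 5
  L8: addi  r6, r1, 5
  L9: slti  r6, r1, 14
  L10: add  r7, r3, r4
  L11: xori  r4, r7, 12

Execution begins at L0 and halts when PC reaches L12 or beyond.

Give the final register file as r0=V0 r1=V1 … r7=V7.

PC=0  nor  r4, r7, r2        | r0=0 r1=8 r2=12 r3=12 r4=65520 r5=11 r6=7 r7=15
PC=1  bne  r4, r0, L4        | r0=0 r1=8 r2=12 r3=12 r4=65520 r5=11 r6=7 r7=15  [TAKEN]
PC=2  and  r3, r7, r7        | r0=0 r1=8 r2=12 r3=15 r4=65520 r5=11 r6=7 r7=15
PC=4  addi  r6, r6, 11       | r0=0 r1=8 r2=12 r3=15 r4=65520 r5=11 r6=18 r7=15
PC=5  xori  r2, r6, 5        | r0=0 r1=8 r2=23 r3=15 r4=65520 r5=11 r6=18 r7=15
PC=6  beq  r3, r1, L9        | r0=0 r1=8 r2=23 r3=15 r4=65520 r5=11 r6=18 r7=15  [not taken]
PC=7  addi  r0, r7, 5        | r0=0 r1=8 r2=23 r3=15 r4=65520 r5=11 r6=18 r7=15
PC=8  addi  r6, r1, 5        | r0=0 r1=8 r2=23 r3=15 r4=65520 r5=11 r6=13 r7=15
PC=9  slti  r6, r1, 14       | r0=0 r1=8 r2=23 r3=15 r4=65520 r5=11 r6=1 r7=15
PC=10 add  r7, r3, r4        | r0=0 r1=8 r2=23 r3=15 r4=65520 r5=11 r6=1 r7=65535
PC=11 xori  r4, r7, 12       | r0=0 r1=8 r2=23 r3=15 r4=65523 r5=11 r6=1 r7=65535

r0=0 r1=8 r2=23 r3=15 r4=65523 r5=11 r6=1 r7=65535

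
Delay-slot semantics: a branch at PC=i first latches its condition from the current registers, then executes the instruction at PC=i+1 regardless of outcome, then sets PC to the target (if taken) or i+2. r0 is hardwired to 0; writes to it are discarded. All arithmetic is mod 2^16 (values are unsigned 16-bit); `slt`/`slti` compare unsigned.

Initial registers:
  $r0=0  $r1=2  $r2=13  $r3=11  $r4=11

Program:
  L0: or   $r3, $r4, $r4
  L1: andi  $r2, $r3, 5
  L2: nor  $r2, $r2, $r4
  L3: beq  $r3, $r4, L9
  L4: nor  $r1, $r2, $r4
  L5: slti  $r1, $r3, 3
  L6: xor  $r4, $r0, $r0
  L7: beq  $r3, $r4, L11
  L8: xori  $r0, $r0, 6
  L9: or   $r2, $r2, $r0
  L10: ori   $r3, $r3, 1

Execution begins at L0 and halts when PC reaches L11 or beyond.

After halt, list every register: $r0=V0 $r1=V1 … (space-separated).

$r0=0 $r1=0 $r2=65524 $r3=11 $r4=11

#0 or   $r3, $r4, $r4 ; 0/2/13/11/11
#1 andi  $r2, $r3, 5 ; 0/2/1/11/11
#2 nor  $r2, $r2, $r4 ; 0/2/65524/11/11
#3 beq  $r3, $r4, L9 ; 0/2/65524/11/11 ; →target
#4 nor  $r1, $r2, $r4 ; 0/0/65524/11/11
#9 or   $r2, $r2, $r0 ; 0/0/65524/11/11
#10 ori   $r3, $r3, 1 ; 0/0/65524/11/11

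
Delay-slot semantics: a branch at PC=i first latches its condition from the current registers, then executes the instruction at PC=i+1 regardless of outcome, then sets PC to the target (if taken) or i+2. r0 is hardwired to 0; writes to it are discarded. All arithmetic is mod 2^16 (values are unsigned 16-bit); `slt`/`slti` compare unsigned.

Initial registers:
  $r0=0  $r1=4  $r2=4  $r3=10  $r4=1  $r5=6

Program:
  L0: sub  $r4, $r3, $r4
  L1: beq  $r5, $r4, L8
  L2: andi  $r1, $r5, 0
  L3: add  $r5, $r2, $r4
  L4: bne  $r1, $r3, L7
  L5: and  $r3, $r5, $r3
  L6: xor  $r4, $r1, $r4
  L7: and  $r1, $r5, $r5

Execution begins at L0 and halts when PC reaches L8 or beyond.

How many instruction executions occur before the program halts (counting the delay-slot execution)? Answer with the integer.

[0] sub  $r4, $r3, $r4  →  {$r0:0, $r1:4, $r2:4, $r3:10, $r4:9, $r5:6}
[1] beq  $r5, $r4, L8  →  {$r0:0, $r1:4, $r2:4, $r3:10, $r4:9, $r5:6}  ⟨branch fallthrough⟩
[2] andi  $r1, $r5, 0  →  {$r0:0, $r1:0, $r2:4, $r3:10, $r4:9, $r5:6}
[3] add  $r5, $r2, $r4  →  {$r0:0, $r1:0, $r2:4, $r3:10, $r4:9, $r5:13}
[4] bne  $r1, $r3, L7  →  {$r0:0, $r1:0, $r2:4, $r3:10, $r4:9, $r5:13}  ⟨branch taken⟩
[5] and  $r3, $r5, $r3  →  {$r0:0, $r1:0, $r2:4, $r3:8, $r4:9, $r5:13}
[7] and  $r1, $r5, $r5  →  {$r0:0, $r1:13, $r2:4, $r3:8, $r4:9, $r5:13}

7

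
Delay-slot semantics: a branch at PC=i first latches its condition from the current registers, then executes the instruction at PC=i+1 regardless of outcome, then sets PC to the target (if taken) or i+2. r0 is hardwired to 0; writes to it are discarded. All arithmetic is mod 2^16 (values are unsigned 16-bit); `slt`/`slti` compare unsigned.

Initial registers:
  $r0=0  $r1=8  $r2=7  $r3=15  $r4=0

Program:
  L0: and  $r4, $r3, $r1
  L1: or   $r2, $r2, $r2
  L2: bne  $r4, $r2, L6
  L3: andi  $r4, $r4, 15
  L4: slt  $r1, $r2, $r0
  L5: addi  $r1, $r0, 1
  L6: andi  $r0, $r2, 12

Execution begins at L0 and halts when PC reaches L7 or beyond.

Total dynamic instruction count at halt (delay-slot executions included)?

#0 and  $r4, $r3, $r1 ; 0/8/7/15/8
#1 or   $r2, $r2, $r2 ; 0/8/7/15/8
#2 bne  $r4, $r2, L6 ; 0/8/7/15/8 ; →target
#3 andi  $r4, $r4, 15 ; 0/8/7/15/8
#6 andi  $r0, $r2, 12 ; 0/8/7/15/8

5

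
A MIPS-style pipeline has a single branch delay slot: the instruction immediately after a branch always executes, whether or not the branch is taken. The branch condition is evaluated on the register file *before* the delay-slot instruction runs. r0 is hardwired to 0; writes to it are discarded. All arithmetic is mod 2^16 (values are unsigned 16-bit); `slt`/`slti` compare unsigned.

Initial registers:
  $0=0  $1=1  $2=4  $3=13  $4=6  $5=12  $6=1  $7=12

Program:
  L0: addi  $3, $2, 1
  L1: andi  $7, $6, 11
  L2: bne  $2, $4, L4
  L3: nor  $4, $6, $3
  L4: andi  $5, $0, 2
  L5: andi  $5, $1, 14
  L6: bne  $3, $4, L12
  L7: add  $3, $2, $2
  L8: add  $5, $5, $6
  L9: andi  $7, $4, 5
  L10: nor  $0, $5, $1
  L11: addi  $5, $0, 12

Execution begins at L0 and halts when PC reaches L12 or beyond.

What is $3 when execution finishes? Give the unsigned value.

[0] addi  $3, $2, 1  →  {$0:0, $1:1, $2:4, $3:5, $4:6, $5:12, $6:1, $7:12}
[1] andi  $7, $6, 11  →  {$0:0, $1:1, $2:4, $3:5, $4:6, $5:12, $6:1, $7:1}
[2] bne  $2, $4, L4  →  {$0:0, $1:1, $2:4, $3:5, $4:6, $5:12, $6:1, $7:1}  ⟨branch taken⟩
[3] nor  $4, $6, $3  →  {$0:0, $1:1, $2:4, $3:5, $4:65530, $5:12, $6:1, $7:1}
[4] andi  $5, $0, 2  →  {$0:0, $1:1, $2:4, $3:5, $4:65530, $5:0, $6:1, $7:1}
[5] andi  $5, $1, 14  →  {$0:0, $1:1, $2:4, $3:5, $4:65530, $5:0, $6:1, $7:1}
[6] bne  $3, $4, L12  →  {$0:0, $1:1, $2:4, $3:5, $4:65530, $5:0, $6:1, $7:1}  ⟨branch taken⟩
[7] add  $3, $2, $2  →  {$0:0, $1:1, $2:4, $3:8, $4:65530, $5:0, $6:1, $7:1}

8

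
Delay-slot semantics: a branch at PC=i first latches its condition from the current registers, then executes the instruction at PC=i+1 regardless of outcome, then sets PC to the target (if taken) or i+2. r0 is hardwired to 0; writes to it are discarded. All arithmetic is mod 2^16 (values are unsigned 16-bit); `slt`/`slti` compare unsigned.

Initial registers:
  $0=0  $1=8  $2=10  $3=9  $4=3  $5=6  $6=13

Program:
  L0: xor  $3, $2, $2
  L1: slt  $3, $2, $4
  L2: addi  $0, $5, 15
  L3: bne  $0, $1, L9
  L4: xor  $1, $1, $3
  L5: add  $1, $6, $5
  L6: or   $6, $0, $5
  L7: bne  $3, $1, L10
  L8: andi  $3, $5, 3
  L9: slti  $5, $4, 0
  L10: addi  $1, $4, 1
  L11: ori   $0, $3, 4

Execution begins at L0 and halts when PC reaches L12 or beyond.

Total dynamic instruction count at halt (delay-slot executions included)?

[0] xor  $3, $2, $2  →  {$0:0, $1:8, $2:10, $3:0, $4:3, $5:6, $6:13}
[1] slt  $3, $2, $4  →  {$0:0, $1:8, $2:10, $3:0, $4:3, $5:6, $6:13}
[2] addi  $0, $5, 15  →  {$0:0, $1:8, $2:10, $3:0, $4:3, $5:6, $6:13}
[3] bne  $0, $1, L9  →  {$0:0, $1:8, $2:10, $3:0, $4:3, $5:6, $6:13}  ⟨branch taken⟩
[4] xor  $1, $1, $3  →  {$0:0, $1:8, $2:10, $3:0, $4:3, $5:6, $6:13}
[9] slti  $5, $4, 0  →  {$0:0, $1:8, $2:10, $3:0, $4:3, $5:0, $6:13}
[10] addi  $1, $4, 1  →  {$0:0, $1:4, $2:10, $3:0, $4:3, $5:0, $6:13}
[11] ori   $0, $3, 4  →  {$0:0, $1:4, $2:10, $3:0, $4:3, $5:0, $6:13}

8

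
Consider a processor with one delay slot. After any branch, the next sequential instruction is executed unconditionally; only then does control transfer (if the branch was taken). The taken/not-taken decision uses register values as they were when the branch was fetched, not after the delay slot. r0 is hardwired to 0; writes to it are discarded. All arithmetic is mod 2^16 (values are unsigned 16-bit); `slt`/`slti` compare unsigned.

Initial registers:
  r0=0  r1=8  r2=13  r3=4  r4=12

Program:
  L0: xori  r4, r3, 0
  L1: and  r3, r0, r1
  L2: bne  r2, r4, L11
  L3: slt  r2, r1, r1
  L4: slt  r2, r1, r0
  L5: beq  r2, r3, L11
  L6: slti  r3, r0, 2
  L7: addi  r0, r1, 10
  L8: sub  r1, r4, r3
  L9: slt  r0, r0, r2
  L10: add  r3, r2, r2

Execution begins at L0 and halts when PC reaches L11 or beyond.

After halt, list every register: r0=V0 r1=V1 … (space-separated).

r0=0 r1=8 r2=0 r3=0 r4=4

#0 xori  r4, r3, 0 ; 0/8/13/4/4
#1 and  r3, r0, r1 ; 0/8/13/0/4
#2 bne  r2, r4, L11 ; 0/8/13/0/4 ; →target
#3 slt  r2, r1, r1 ; 0/8/0/0/4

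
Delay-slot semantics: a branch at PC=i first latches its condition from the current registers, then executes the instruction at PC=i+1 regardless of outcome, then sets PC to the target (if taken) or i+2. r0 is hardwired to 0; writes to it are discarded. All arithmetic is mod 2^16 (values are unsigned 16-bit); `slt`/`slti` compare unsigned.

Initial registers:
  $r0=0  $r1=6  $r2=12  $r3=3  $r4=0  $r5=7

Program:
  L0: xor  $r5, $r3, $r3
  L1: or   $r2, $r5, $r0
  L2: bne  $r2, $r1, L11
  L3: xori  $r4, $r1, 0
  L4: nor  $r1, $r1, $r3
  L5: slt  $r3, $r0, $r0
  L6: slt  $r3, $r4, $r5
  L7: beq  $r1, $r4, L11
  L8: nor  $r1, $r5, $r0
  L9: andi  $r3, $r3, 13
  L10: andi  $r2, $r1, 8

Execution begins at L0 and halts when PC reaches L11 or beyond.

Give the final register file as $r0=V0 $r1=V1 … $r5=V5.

$r0=0 $r1=6 $r2=0 $r3=3 $r4=6 $r5=0

  step pc=0: xor  $r5, $r3, $r3  regs=(0,6,12,3,0,0)
  step pc=1: or   $r2, $r5, $r0  regs=(0,6,0,3,0,0)
  step pc=2: bne  $r2, $r1, L11  cond=T  regs=(0,6,0,3,0,0)
  step pc=3: xori  $r4, $r1, 0  regs=(0,6,0,3,6,0)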